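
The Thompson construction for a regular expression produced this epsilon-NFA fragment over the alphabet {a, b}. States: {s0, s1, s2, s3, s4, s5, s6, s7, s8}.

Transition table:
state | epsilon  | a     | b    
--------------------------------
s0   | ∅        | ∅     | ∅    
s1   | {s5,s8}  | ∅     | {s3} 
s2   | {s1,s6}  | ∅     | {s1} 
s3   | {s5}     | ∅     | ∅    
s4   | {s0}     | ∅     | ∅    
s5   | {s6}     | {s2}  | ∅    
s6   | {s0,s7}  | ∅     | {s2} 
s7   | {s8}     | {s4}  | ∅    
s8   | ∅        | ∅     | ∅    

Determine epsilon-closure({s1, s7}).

Start with {s1, s7}.
From s1 via epsilon: add s5, s8.
From s5 via epsilon: add s6.
From s6 via epsilon: add s0.
No new states can be added; the closed set is {s0, s1, s5, s6, s7, s8}.

{s0, s1, s5, s6, s7, s8}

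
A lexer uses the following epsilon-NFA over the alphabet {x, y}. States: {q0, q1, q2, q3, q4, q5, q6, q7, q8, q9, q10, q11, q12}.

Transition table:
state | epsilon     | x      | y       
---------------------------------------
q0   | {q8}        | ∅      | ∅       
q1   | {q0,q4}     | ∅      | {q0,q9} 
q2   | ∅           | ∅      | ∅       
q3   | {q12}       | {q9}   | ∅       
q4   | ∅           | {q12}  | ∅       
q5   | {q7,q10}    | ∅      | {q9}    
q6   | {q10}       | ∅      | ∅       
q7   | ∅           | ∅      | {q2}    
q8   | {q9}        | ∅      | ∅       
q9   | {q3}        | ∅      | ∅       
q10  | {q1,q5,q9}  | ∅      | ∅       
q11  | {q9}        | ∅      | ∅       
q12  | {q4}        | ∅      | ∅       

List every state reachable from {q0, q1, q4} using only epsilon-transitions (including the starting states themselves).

Start with {q0, q1, q4}.
From q0 via epsilon: add q8.
From q8 via epsilon: add q9.
From q9 via epsilon: add q3.
From q3 via epsilon: add q12.
No new states can be added; the closed set is {q0, q1, q3, q4, q8, q9, q12}.

{q0, q1, q3, q4, q8, q9, q12}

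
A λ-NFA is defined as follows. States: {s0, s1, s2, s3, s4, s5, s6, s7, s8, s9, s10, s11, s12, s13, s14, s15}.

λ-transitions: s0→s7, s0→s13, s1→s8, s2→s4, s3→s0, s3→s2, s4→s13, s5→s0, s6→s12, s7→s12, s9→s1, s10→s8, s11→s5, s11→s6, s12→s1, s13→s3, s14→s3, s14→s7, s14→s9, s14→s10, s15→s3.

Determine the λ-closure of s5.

{s0, s1, s2, s3, s4, s5, s7, s8, s12, s13}

Start with {s5}.
From s5 via λ: add s0.
From s0 via λ: add s7, s13.
From s7 via λ: add s12.
From s13 via λ: add s3.
From s3 via λ: add s2.
From s12 via λ: add s1.
From s1 via λ: add s8.
From s2 via λ: add s4.
No new states can be added; the closed set is {s0, s1, s2, s3, s4, s5, s7, s8, s12, s13}.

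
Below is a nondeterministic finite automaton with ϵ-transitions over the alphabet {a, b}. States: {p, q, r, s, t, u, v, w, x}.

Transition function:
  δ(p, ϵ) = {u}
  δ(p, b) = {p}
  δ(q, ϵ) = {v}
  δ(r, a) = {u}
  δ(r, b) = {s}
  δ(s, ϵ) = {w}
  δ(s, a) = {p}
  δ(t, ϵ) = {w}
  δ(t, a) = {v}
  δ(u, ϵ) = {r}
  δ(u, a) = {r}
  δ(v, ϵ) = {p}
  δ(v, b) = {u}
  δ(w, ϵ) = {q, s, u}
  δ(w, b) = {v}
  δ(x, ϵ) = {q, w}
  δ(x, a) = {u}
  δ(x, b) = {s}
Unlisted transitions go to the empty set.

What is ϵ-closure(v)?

{p, r, u, v}

Start with {v}.
From v via ϵ: add p.
From p via ϵ: add u.
From u via ϵ: add r.
No new states can be added; the closed set is {p, r, u, v}.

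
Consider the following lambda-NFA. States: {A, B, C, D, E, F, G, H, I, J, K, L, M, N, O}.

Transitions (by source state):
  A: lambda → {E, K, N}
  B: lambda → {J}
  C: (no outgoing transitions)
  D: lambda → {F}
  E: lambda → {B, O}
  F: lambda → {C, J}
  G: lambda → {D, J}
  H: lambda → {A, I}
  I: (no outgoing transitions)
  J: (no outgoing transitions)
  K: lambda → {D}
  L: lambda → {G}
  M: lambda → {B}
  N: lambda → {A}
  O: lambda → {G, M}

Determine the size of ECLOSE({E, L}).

Start with {E, L}.
From E via lambda: add B, O.
From L via lambda: add G.
From B via lambda: add J.
From G via lambda: add D.
From O via lambda: add M.
From D via lambda: add F.
From F via lambda: add C.
lambda-closure = {B, C, D, E, F, G, J, L, M, O}, which has 10 states.

10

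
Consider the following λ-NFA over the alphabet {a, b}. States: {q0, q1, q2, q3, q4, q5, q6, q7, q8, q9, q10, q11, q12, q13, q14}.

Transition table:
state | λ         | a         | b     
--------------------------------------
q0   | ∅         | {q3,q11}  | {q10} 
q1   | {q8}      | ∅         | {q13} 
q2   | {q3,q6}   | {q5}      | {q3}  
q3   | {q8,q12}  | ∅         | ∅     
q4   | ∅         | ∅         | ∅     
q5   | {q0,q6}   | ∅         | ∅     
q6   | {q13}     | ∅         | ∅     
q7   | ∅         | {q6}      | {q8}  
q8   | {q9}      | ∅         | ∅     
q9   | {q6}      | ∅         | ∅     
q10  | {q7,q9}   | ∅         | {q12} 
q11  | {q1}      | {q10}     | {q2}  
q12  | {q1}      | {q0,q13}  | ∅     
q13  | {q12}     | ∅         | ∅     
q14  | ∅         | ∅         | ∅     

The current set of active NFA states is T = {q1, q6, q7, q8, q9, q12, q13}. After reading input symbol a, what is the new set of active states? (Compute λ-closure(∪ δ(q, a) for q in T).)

{q0, q1, q6, q8, q9, q12, q13}

q7 on a → {q6}.
q12 on a → {q0, q13}.
No a-transition from q1, q6, q8, q9, q13.
Union after reading a: {q0, q6, q13}.
Now take the λ-closure:
From q13 via λ: add q12.
From q12 via λ: add q1.
From q1 via λ: add q8.
From q8 via λ: add q9.
No new states can be added; the closed set is {q0, q1, q6, q8, q9, q12, q13}.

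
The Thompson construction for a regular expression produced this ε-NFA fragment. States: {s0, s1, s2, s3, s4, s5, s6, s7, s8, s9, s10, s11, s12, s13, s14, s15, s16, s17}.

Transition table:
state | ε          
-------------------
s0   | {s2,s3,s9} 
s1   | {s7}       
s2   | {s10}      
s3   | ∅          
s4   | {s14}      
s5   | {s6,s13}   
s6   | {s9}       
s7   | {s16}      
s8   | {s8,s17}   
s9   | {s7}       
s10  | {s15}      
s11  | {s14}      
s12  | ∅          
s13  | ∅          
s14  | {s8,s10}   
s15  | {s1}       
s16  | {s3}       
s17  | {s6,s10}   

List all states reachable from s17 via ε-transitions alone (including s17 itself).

{s1, s3, s6, s7, s9, s10, s15, s16, s17}

Start with {s17}.
From s17 via ε: add s6, s10.
From s6 via ε: add s9.
From s10 via ε: add s15.
From s9 via ε: add s7.
From s15 via ε: add s1.
From s7 via ε: add s16.
From s16 via ε: add s3.
No new states can be added; the closed set is {s1, s3, s6, s7, s9, s10, s15, s16, s17}.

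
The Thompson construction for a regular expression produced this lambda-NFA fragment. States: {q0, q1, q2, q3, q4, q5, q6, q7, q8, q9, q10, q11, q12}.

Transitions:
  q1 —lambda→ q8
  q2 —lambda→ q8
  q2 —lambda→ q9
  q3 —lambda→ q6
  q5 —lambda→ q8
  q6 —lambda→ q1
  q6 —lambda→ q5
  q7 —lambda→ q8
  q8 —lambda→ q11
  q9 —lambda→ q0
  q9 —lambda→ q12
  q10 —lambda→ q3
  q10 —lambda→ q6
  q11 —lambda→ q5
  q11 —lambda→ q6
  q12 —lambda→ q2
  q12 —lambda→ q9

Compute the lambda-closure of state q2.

Start with {q2}.
From q2 via lambda: add q8, q9.
From q8 via lambda: add q11.
From q9 via lambda: add q0, q12.
From q11 via lambda: add q5, q6.
From q6 via lambda: add q1.
No new states can be added; the closed set is {q0, q1, q2, q5, q6, q8, q9, q11, q12}.

{q0, q1, q2, q5, q6, q8, q9, q11, q12}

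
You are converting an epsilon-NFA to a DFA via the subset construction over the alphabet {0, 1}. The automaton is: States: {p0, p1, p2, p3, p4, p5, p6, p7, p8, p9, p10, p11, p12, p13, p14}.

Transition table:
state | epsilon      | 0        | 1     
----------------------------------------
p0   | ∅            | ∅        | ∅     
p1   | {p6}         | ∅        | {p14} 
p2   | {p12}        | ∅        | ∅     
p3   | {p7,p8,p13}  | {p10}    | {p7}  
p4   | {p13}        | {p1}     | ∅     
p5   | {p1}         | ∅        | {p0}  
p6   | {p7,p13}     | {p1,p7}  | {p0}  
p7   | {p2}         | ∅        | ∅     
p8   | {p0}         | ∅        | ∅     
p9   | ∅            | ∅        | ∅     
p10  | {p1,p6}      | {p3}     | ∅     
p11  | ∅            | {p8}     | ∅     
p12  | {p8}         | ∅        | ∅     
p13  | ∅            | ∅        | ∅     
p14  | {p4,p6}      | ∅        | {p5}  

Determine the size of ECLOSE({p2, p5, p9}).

10

Start with {p2, p5, p9}.
From p2 via epsilon: add p12.
From p5 via epsilon: add p1.
From p1 via epsilon: add p6.
From p12 via epsilon: add p8.
From p6 via epsilon: add p7, p13.
From p8 via epsilon: add p0.
epsilon-closure = {p0, p1, p2, p5, p6, p7, p8, p9, p12, p13}, which has 10 states.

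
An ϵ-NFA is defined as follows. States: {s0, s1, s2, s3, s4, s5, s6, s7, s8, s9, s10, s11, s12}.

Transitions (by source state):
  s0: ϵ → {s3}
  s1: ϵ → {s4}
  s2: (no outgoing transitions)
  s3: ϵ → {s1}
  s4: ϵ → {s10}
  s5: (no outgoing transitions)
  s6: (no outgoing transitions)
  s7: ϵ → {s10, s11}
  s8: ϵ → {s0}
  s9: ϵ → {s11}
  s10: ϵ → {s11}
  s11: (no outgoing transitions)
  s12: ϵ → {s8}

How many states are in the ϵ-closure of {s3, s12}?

Start with {s3, s12}.
From s3 via ϵ: add s1.
From s12 via ϵ: add s8.
From s1 via ϵ: add s4.
From s8 via ϵ: add s0.
From s4 via ϵ: add s10.
From s10 via ϵ: add s11.
ϵ-closure = {s0, s1, s3, s4, s8, s10, s11, s12}, which has 8 states.

8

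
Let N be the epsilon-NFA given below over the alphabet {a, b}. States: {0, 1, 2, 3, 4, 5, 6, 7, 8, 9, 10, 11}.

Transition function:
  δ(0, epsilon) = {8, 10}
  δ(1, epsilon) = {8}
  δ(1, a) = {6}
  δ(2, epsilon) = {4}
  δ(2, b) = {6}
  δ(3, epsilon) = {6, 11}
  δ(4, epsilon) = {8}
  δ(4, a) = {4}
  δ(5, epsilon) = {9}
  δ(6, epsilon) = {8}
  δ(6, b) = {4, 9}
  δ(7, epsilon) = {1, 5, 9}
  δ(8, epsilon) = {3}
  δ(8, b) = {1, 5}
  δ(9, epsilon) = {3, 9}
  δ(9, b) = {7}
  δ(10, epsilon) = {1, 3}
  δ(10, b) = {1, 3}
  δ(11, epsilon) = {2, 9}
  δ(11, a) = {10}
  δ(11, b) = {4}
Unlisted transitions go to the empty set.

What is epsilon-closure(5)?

{2, 3, 4, 5, 6, 8, 9, 11}

Start with {5}.
From 5 via epsilon: add 9.
From 9 via epsilon: add 3.
From 3 via epsilon: add 6, 11.
From 6 via epsilon: add 8.
From 11 via epsilon: add 2.
From 2 via epsilon: add 4.
No new states can be added; the closed set is {2, 3, 4, 5, 6, 8, 9, 11}.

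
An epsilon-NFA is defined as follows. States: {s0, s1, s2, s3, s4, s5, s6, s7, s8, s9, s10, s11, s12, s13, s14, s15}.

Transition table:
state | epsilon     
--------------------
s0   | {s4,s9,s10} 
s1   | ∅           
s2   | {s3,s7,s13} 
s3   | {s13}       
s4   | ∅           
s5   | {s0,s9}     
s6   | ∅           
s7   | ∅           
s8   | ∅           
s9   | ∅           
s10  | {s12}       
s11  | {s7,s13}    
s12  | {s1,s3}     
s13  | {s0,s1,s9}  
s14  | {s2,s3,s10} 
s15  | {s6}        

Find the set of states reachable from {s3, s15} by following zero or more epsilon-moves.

{s0, s1, s3, s4, s6, s9, s10, s12, s13, s15}

Start with {s3, s15}.
From s3 via epsilon: add s13.
From s15 via epsilon: add s6.
From s13 via epsilon: add s0, s1, s9.
From s0 via epsilon: add s4, s10.
From s10 via epsilon: add s12.
No new states can be added; the closed set is {s0, s1, s3, s4, s6, s9, s10, s12, s13, s15}.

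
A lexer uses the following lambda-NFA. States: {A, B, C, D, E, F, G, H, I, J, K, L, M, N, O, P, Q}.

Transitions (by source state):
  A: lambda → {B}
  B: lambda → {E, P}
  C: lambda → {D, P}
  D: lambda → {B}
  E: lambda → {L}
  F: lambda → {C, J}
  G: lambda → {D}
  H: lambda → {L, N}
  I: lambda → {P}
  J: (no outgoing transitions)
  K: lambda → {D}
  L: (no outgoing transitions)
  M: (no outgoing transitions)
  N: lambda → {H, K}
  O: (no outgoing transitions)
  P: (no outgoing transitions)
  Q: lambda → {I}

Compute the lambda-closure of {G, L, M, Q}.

{B, D, E, G, I, L, M, P, Q}

Start with {G, L, M, Q}.
From G via lambda: add D.
From Q via lambda: add I.
From D via lambda: add B.
From I via lambda: add P.
From B via lambda: add E.
No new states can be added; the closed set is {B, D, E, G, I, L, M, P, Q}.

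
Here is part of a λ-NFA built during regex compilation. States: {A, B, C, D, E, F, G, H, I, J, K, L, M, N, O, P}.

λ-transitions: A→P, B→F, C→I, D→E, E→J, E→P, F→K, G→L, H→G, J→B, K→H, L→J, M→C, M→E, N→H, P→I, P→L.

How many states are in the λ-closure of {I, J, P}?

Start with {I, J, P}.
From J via λ: add B.
From P via λ: add L.
From B via λ: add F.
From F via λ: add K.
From K via λ: add H.
From H via λ: add G.
λ-closure = {B, F, G, H, I, J, K, L, P}, which has 9 states.

9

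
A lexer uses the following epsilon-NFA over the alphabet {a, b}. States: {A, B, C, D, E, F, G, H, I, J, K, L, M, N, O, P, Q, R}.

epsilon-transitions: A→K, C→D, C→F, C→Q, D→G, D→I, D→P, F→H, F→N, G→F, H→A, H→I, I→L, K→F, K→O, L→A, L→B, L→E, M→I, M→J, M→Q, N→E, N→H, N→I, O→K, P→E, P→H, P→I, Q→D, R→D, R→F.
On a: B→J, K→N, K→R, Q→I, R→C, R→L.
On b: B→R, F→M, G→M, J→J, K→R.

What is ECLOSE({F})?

{A, B, E, F, H, I, K, L, N, O}

Start with {F}.
From F via epsilon: add H, N.
From H via epsilon: add A, I.
From N via epsilon: add E.
From A via epsilon: add K.
From I via epsilon: add L.
From K via epsilon: add O.
From L via epsilon: add B.
No new states can be added; the closed set is {A, B, E, F, H, I, K, L, N, O}.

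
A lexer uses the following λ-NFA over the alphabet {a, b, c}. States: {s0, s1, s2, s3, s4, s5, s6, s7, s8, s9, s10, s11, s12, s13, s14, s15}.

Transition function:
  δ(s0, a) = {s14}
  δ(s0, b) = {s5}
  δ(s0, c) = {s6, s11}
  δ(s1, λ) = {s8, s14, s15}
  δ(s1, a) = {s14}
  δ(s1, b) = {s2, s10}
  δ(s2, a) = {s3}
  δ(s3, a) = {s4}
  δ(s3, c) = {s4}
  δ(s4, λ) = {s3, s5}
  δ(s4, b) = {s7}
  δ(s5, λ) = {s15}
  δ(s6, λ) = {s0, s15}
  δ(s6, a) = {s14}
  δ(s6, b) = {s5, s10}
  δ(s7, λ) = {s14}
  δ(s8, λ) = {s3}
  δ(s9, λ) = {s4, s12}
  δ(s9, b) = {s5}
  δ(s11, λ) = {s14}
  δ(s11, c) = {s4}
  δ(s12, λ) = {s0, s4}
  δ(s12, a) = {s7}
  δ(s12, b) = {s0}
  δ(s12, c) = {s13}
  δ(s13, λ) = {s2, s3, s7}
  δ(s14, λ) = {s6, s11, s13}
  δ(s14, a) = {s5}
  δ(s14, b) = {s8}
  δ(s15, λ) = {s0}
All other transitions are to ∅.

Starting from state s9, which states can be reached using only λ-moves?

Start with {s9}.
From s9 via λ: add s4, s12.
From s4 via λ: add s3, s5.
From s12 via λ: add s0.
From s5 via λ: add s15.
No new states can be added; the closed set is {s0, s3, s4, s5, s9, s12, s15}.

{s0, s3, s4, s5, s9, s12, s15}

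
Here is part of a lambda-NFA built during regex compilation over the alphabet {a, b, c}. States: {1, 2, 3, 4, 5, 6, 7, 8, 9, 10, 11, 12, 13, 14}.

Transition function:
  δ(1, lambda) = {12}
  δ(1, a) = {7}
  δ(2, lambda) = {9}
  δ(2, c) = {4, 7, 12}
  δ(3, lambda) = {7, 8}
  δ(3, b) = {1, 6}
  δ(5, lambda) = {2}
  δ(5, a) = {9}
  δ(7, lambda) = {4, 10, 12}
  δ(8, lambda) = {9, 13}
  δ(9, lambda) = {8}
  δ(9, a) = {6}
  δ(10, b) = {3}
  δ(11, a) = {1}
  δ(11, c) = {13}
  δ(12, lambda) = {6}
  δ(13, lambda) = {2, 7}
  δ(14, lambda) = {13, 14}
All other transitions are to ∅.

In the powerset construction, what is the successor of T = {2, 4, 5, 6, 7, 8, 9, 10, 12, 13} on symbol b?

10 on b → {3}.
No b-transition from 2, 4, 5, 6, 7, 8, 9, 12, 13.
Union after reading b: {3}.
Now take the lambda-closure:
From 3 via lambda: add 7, 8.
From 7 via lambda: add 4, 10, 12.
From 8 via lambda: add 9, 13.
From 12 via lambda: add 6.
From 13 via lambda: add 2.
No new states can be added; the closed set is {2, 3, 4, 6, 7, 8, 9, 10, 12, 13}.

{2, 3, 4, 6, 7, 8, 9, 10, 12, 13}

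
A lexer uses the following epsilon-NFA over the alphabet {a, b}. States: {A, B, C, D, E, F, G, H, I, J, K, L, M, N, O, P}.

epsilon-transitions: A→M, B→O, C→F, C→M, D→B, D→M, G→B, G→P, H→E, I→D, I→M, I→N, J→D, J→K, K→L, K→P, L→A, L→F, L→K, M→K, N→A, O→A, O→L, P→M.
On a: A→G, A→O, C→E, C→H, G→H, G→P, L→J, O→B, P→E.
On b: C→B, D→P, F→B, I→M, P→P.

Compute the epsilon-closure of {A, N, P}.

Start with {A, N, P}.
From A via epsilon: add M.
From M via epsilon: add K.
From K via epsilon: add L.
From L via epsilon: add F.
No new states can be added; the closed set is {A, F, K, L, M, N, P}.

{A, F, K, L, M, N, P}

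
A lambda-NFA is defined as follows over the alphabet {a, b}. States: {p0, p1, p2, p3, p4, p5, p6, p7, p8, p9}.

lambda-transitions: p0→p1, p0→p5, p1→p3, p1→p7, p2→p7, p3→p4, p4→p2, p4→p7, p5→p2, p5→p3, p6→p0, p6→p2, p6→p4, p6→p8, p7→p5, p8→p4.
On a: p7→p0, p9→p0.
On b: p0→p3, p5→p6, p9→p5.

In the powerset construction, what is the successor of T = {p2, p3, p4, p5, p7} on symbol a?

{p0, p1, p2, p3, p4, p5, p7}

p7 on a → {p0}.
No a-transition from p2, p3, p4, p5.
Union after reading a: {p0}.
Now take the lambda-closure:
From p0 via lambda: add p1, p5.
From p1 via lambda: add p3, p7.
From p5 via lambda: add p2.
From p3 via lambda: add p4.
No new states can be added; the closed set is {p0, p1, p2, p3, p4, p5, p7}.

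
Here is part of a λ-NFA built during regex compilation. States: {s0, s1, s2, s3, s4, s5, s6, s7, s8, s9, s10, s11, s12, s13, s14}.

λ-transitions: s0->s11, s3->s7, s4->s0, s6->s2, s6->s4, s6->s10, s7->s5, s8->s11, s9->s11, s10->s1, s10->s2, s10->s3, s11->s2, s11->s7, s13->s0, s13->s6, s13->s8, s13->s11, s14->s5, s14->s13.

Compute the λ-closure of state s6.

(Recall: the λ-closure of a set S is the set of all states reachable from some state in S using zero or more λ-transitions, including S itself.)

{s0, s1, s2, s3, s4, s5, s6, s7, s10, s11}

Start with {s6}.
From s6 via λ: add s2, s4, s10.
From s4 via λ: add s0.
From s10 via λ: add s1, s3.
From s0 via λ: add s11.
From s3 via λ: add s7.
From s7 via λ: add s5.
No new states can be added; the closed set is {s0, s1, s2, s3, s4, s5, s6, s7, s10, s11}.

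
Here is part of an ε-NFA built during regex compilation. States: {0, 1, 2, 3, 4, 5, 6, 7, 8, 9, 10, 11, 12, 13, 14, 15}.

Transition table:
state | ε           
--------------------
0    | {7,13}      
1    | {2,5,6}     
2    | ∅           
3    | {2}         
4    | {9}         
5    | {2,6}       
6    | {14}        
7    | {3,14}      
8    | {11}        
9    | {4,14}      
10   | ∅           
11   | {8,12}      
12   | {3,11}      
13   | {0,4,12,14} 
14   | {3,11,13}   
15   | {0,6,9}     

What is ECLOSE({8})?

Start with {8}.
From 8 via ε: add 11.
From 11 via ε: add 12.
From 12 via ε: add 3.
From 3 via ε: add 2.
No new states can be added; the closed set is {2, 3, 8, 11, 12}.

{2, 3, 8, 11, 12}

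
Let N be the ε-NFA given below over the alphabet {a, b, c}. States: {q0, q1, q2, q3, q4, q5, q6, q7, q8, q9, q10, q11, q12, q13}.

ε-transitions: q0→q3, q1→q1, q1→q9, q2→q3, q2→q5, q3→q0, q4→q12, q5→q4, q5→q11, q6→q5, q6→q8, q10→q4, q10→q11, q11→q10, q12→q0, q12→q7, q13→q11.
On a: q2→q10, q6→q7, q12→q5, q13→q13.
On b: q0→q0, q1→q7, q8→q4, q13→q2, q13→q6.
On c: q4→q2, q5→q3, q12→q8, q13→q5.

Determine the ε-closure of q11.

Start with {q11}.
From q11 via ε: add q10.
From q10 via ε: add q4.
From q4 via ε: add q12.
From q12 via ε: add q0, q7.
From q0 via ε: add q3.
No new states can be added; the closed set is {q0, q3, q4, q7, q10, q11, q12}.

{q0, q3, q4, q7, q10, q11, q12}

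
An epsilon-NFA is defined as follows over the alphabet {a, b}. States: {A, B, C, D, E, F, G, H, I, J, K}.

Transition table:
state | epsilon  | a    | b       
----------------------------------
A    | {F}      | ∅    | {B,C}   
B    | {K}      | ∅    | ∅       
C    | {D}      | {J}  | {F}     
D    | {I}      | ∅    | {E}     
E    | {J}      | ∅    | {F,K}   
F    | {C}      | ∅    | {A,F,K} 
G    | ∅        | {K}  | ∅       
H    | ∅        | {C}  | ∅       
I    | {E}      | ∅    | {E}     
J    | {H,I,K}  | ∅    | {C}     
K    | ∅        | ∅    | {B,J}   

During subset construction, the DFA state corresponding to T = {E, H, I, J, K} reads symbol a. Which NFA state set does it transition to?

H on a → {C}.
No a-transition from E, I, J, K.
Union after reading a: {C}.
Now take the epsilon-closure:
From C via epsilon: add D.
From D via epsilon: add I.
From I via epsilon: add E.
From E via epsilon: add J.
From J via epsilon: add H, K.
No new states can be added; the closed set is {C, D, E, H, I, J, K}.

{C, D, E, H, I, J, K}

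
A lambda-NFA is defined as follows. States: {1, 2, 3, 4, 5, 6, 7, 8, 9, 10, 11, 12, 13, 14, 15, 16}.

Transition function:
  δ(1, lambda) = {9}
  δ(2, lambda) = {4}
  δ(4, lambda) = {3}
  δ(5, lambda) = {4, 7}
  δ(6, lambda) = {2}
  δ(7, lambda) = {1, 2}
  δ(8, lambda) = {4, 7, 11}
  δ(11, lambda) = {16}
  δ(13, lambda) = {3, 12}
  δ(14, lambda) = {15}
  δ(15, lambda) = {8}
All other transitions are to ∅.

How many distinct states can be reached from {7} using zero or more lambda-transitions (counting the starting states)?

Start with {7}.
From 7 via lambda: add 1, 2.
From 1 via lambda: add 9.
From 2 via lambda: add 4.
From 4 via lambda: add 3.
lambda-closure = {1, 2, 3, 4, 7, 9}, which has 6 states.

6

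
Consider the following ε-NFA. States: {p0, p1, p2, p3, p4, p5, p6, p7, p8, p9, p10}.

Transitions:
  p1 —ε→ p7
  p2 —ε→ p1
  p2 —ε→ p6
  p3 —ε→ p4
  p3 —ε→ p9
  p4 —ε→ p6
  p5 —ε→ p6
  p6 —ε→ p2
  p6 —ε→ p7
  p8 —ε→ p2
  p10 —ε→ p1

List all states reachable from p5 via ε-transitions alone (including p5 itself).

Start with {p5}.
From p5 via ε: add p6.
From p6 via ε: add p2, p7.
From p2 via ε: add p1.
No new states can be added; the closed set is {p1, p2, p5, p6, p7}.

{p1, p2, p5, p6, p7}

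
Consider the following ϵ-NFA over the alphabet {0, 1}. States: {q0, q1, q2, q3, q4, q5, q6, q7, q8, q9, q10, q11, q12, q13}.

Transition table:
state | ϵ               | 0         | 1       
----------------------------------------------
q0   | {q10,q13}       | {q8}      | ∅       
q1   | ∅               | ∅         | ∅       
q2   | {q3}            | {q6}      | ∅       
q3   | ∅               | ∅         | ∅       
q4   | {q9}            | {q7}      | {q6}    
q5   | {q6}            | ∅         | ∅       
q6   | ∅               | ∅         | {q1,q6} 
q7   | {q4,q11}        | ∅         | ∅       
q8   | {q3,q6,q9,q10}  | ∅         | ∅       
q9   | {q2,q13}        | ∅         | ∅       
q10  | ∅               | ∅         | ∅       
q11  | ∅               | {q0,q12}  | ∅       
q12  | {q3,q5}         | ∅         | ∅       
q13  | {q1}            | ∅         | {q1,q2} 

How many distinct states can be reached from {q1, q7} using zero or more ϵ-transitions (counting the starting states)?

Start with {q1, q7}.
From q7 via ϵ: add q4, q11.
From q4 via ϵ: add q9.
From q9 via ϵ: add q2, q13.
From q2 via ϵ: add q3.
ϵ-closure = {q1, q2, q3, q4, q7, q9, q11, q13}, which has 8 states.

8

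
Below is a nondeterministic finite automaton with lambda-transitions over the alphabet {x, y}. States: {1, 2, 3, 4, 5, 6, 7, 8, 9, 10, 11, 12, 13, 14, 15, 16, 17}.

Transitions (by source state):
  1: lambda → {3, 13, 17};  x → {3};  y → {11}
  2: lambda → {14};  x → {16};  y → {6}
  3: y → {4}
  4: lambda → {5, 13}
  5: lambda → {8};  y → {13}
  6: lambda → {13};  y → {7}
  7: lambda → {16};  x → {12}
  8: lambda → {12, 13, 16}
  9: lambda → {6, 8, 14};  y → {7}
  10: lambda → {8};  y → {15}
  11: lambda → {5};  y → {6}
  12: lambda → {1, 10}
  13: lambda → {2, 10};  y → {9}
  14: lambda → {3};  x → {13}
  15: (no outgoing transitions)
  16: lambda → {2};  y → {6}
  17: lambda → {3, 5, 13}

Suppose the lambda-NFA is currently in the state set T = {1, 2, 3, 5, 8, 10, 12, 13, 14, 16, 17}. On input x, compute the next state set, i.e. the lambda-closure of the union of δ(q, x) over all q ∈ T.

{1, 2, 3, 5, 8, 10, 12, 13, 14, 16, 17}

1 on x → {3}.
2 on x → {16}.
14 on x → {13}.
No x-transition from 3, 5, 8, 10, 12, 13, 16, 17.
Union after reading x: {3, 13, 16}.
Now take the lambda-closure:
From 13 via lambda: add 2, 10.
From 2 via lambda: add 14.
From 10 via lambda: add 8.
From 8 via lambda: add 12.
From 12 via lambda: add 1.
From 1 via lambda: add 17.
From 17 via lambda: add 5.
No new states can be added; the closed set is {1, 2, 3, 5, 8, 10, 12, 13, 14, 16, 17}.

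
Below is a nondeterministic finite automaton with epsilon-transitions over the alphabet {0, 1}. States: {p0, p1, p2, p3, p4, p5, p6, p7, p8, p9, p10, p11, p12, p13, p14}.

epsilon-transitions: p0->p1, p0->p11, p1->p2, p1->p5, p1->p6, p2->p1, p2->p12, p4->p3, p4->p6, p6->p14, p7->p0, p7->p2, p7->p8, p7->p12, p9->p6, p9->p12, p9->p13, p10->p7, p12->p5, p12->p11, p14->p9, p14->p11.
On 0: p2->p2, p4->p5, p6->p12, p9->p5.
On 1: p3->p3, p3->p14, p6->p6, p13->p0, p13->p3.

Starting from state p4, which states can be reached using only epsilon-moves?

{p3, p4, p5, p6, p9, p11, p12, p13, p14}

Start with {p4}.
From p4 via epsilon: add p3, p6.
From p6 via epsilon: add p14.
From p14 via epsilon: add p9, p11.
From p9 via epsilon: add p12, p13.
From p12 via epsilon: add p5.
No new states can be added; the closed set is {p3, p4, p5, p6, p9, p11, p12, p13, p14}.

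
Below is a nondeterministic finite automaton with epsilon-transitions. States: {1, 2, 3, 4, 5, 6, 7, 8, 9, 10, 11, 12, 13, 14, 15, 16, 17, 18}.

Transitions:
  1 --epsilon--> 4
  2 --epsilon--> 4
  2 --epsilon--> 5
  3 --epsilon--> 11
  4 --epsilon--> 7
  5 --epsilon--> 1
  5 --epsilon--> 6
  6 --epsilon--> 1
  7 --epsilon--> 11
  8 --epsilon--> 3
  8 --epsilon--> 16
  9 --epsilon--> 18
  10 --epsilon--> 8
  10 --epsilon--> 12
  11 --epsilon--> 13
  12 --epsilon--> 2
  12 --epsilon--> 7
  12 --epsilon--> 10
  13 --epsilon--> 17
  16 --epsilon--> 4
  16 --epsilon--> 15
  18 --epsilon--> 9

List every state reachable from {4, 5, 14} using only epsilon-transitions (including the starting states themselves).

{1, 4, 5, 6, 7, 11, 13, 14, 17}

Start with {4, 5, 14}.
From 4 via epsilon: add 7.
From 5 via epsilon: add 1, 6.
From 7 via epsilon: add 11.
From 11 via epsilon: add 13.
From 13 via epsilon: add 17.
No new states can be added; the closed set is {1, 4, 5, 6, 7, 11, 13, 14, 17}.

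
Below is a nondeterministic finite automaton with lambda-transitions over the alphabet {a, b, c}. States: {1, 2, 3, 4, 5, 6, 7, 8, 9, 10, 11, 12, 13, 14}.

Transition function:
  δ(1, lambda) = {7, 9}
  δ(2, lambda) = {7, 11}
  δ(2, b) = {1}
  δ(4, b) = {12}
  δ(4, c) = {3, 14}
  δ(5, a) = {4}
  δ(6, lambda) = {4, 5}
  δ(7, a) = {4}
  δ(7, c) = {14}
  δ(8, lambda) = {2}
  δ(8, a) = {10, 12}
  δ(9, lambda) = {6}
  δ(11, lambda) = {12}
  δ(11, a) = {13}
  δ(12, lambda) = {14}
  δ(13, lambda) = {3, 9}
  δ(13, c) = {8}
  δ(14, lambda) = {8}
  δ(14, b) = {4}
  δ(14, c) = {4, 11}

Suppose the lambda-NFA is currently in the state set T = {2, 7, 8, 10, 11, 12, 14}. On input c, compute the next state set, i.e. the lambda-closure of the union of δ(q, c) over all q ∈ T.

{2, 4, 7, 8, 11, 12, 14}

7 on c → {14}.
14 on c → {4, 11}.
No c-transition from 2, 8, 10, 11, 12.
Union after reading c: {4, 11, 14}.
Now take the lambda-closure:
From 11 via lambda: add 12.
From 14 via lambda: add 8.
From 8 via lambda: add 2.
From 2 via lambda: add 7.
No new states can be added; the closed set is {2, 4, 7, 8, 11, 12, 14}.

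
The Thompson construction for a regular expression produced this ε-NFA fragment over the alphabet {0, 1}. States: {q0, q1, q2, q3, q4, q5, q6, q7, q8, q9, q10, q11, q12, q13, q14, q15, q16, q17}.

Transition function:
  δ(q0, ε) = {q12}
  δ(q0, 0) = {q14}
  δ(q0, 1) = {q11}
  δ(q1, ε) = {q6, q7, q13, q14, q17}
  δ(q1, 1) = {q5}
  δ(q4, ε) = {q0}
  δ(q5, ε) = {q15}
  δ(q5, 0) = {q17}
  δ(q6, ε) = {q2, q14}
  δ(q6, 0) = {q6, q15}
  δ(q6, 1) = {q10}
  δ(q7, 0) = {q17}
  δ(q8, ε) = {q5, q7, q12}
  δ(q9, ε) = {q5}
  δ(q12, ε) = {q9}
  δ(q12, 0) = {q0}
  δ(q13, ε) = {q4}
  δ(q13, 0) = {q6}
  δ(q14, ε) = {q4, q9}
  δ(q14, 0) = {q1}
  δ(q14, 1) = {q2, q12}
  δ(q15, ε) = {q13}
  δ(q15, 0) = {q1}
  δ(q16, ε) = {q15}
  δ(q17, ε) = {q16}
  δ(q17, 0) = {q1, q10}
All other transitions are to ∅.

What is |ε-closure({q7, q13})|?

8

Start with {q7, q13}.
From q13 via ε: add q4.
From q4 via ε: add q0.
From q0 via ε: add q12.
From q12 via ε: add q9.
From q9 via ε: add q5.
From q5 via ε: add q15.
ε-closure = {q0, q4, q5, q7, q9, q12, q13, q15}, which has 8 states.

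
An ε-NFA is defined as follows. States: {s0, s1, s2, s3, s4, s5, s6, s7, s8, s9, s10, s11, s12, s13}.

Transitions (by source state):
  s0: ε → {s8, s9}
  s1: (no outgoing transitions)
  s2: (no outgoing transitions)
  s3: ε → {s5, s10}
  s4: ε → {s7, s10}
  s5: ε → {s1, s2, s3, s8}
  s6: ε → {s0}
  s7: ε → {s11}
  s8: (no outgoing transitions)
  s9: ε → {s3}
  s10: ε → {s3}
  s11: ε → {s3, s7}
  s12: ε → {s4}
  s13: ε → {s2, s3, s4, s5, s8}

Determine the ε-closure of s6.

Start with {s6}.
From s6 via ε: add s0.
From s0 via ε: add s8, s9.
From s9 via ε: add s3.
From s3 via ε: add s5, s10.
From s5 via ε: add s1, s2.
No new states can be added; the closed set is {s0, s1, s2, s3, s5, s6, s8, s9, s10}.

{s0, s1, s2, s3, s5, s6, s8, s9, s10}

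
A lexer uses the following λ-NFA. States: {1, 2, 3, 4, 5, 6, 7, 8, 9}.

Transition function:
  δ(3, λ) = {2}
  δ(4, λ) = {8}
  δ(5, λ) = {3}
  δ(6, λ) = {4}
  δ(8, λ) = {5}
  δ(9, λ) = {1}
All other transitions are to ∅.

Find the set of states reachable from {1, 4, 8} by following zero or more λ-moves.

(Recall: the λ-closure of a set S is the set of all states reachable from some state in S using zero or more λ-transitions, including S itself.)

Start with {1, 4, 8}.
From 8 via λ: add 5.
From 5 via λ: add 3.
From 3 via λ: add 2.
No new states can be added; the closed set is {1, 2, 3, 4, 5, 8}.

{1, 2, 3, 4, 5, 8}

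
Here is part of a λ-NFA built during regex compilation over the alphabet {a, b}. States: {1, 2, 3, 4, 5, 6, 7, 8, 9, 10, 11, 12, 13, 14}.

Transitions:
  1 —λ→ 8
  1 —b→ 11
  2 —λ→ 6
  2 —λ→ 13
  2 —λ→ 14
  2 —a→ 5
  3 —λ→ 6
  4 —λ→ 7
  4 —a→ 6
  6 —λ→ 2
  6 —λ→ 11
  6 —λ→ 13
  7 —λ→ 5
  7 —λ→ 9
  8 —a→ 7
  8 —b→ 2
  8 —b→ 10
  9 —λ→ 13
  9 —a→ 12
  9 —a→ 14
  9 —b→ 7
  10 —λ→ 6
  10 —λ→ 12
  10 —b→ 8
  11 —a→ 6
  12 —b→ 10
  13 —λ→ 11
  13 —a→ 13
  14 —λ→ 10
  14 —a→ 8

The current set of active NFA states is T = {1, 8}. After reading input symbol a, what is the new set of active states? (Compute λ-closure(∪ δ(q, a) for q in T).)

{5, 7, 9, 11, 13}

8 on a → {7}.
No a-transition from 1.
Union after reading a: {7}.
Now take the λ-closure:
From 7 via λ: add 5, 9.
From 9 via λ: add 13.
From 13 via λ: add 11.
No new states can be added; the closed set is {5, 7, 9, 11, 13}.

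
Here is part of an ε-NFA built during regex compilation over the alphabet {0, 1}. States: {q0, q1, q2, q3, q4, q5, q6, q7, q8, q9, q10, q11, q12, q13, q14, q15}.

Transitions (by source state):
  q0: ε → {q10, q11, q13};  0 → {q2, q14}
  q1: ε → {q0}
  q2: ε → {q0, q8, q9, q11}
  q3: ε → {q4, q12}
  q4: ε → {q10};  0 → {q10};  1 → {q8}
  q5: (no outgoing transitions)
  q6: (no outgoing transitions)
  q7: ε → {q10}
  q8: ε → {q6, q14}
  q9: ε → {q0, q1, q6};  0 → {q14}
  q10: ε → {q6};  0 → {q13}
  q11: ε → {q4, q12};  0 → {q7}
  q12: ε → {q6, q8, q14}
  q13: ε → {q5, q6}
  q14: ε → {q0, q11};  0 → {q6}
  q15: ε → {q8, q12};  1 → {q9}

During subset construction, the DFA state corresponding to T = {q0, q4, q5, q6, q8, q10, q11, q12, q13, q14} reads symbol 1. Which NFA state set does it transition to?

{q0, q4, q5, q6, q8, q10, q11, q12, q13, q14}

q4 on 1 → {q8}.
No 1-transition from q0, q5, q6, q8, q10, q11, q12, q13, q14.
Union after reading 1: {q8}.
Now take the ε-closure:
From q8 via ε: add q6, q14.
From q14 via ε: add q0, q11.
From q0 via ε: add q10, q13.
From q11 via ε: add q4, q12.
From q13 via ε: add q5.
No new states can be added; the closed set is {q0, q4, q5, q6, q8, q10, q11, q12, q13, q14}.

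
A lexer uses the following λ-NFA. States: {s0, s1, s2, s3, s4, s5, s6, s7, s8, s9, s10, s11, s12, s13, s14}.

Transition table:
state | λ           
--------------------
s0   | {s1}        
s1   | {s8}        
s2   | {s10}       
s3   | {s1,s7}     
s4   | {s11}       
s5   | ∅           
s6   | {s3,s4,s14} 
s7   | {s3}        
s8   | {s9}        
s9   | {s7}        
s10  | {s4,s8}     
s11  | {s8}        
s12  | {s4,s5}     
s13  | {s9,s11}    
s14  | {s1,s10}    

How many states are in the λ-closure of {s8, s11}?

Start with {s8, s11}.
From s8 via λ: add s9.
From s9 via λ: add s7.
From s7 via λ: add s3.
From s3 via λ: add s1.
λ-closure = {s1, s3, s7, s8, s9, s11}, which has 6 states.

6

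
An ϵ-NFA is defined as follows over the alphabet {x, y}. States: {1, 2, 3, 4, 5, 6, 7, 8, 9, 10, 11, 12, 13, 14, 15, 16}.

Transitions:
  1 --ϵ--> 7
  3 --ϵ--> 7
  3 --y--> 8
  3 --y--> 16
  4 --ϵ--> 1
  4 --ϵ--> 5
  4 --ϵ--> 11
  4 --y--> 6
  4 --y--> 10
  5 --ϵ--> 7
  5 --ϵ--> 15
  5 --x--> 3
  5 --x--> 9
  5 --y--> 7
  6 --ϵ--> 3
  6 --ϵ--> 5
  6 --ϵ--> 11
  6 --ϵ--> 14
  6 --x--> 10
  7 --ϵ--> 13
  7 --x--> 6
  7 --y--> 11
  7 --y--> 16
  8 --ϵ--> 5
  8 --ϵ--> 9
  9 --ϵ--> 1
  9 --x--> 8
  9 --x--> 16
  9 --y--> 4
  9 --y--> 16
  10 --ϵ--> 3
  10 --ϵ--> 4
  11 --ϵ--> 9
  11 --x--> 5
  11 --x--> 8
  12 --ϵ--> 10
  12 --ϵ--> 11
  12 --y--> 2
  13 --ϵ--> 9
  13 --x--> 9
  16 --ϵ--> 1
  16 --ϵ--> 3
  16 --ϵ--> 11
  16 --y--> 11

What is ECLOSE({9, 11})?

{1, 7, 9, 11, 13}

Start with {9, 11}.
From 9 via ϵ: add 1.
From 1 via ϵ: add 7.
From 7 via ϵ: add 13.
No new states can be added; the closed set is {1, 7, 9, 11, 13}.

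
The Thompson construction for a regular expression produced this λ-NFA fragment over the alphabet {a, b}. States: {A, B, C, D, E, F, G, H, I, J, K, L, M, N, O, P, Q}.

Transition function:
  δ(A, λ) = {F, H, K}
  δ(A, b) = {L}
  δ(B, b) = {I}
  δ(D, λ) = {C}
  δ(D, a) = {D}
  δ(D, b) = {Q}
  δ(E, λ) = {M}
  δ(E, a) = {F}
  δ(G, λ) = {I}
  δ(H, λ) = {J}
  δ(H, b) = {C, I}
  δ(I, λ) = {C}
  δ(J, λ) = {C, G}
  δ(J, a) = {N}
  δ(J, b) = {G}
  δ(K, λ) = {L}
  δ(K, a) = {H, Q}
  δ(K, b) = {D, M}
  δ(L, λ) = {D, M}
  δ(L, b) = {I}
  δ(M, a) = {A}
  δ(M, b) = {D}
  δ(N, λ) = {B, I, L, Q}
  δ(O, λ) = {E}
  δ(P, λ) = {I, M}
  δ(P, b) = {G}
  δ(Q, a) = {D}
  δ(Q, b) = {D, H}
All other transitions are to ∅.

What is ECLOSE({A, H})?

{A, C, D, F, G, H, I, J, K, L, M}

Start with {A, H}.
From A via λ: add F, K.
From H via λ: add J.
From J via λ: add C, G.
From K via λ: add L.
From G via λ: add I.
From L via λ: add D, M.
No new states can be added; the closed set is {A, C, D, F, G, H, I, J, K, L, M}.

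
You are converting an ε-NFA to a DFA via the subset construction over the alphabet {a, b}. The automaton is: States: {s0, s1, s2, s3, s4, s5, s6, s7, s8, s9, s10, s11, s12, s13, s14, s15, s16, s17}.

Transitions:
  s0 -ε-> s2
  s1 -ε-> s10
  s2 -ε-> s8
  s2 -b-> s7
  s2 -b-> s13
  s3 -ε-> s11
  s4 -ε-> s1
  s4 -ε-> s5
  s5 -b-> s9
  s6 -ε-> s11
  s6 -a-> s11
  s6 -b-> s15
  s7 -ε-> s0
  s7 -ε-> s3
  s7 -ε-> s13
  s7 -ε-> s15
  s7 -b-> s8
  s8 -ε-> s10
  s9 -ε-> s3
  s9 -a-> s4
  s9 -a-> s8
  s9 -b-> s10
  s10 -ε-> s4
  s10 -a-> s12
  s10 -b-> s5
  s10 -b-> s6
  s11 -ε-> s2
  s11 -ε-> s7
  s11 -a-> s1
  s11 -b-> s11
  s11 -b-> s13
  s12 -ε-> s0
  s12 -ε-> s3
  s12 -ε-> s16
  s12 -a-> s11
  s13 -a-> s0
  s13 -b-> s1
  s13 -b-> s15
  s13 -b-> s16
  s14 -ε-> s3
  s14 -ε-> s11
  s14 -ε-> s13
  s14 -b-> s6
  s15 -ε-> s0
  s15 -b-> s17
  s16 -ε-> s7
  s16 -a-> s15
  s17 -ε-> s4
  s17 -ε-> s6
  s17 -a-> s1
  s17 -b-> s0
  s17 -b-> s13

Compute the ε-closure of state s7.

{s0, s1, s2, s3, s4, s5, s7, s8, s10, s11, s13, s15}

Start with {s7}.
From s7 via ε: add s0, s3, s13, s15.
From s0 via ε: add s2.
From s3 via ε: add s11.
From s2 via ε: add s8.
From s8 via ε: add s10.
From s10 via ε: add s4.
From s4 via ε: add s1, s5.
No new states can be added; the closed set is {s0, s1, s2, s3, s4, s5, s7, s8, s10, s11, s13, s15}.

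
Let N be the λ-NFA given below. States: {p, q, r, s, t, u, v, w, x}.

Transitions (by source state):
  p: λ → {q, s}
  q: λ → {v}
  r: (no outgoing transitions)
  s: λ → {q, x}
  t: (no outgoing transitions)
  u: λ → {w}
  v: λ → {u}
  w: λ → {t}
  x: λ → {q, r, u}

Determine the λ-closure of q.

{q, t, u, v, w}

Start with {q}.
From q via λ: add v.
From v via λ: add u.
From u via λ: add w.
From w via λ: add t.
No new states can be added; the closed set is {q, t, u, v, w}.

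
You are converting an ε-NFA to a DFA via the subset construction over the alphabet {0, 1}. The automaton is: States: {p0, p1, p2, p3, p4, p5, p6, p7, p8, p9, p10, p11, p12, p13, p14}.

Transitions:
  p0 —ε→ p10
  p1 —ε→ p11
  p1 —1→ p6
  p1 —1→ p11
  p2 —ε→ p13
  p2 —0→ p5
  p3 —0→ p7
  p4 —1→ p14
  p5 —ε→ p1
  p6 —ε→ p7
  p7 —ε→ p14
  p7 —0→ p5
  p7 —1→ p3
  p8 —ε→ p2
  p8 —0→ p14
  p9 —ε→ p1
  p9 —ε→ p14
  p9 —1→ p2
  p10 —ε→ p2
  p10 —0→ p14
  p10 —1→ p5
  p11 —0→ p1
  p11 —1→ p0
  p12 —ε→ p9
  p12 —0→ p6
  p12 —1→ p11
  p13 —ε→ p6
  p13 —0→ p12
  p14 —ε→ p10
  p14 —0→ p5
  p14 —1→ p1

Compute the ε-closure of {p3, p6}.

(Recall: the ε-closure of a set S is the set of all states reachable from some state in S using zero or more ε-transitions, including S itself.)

{p2, p3, p6, p7, p10, p13, p14}

Start with {p3, p6}.
From p6 via ε: add p7.
From p7 via ε: add p14.
From p14 via ε: add p10.
From p10 via ε: add p2.
From p2 via ε: add p13.
No new states can be added; the closed set is {p2, p3, p6, p7, p10, p13, p14}.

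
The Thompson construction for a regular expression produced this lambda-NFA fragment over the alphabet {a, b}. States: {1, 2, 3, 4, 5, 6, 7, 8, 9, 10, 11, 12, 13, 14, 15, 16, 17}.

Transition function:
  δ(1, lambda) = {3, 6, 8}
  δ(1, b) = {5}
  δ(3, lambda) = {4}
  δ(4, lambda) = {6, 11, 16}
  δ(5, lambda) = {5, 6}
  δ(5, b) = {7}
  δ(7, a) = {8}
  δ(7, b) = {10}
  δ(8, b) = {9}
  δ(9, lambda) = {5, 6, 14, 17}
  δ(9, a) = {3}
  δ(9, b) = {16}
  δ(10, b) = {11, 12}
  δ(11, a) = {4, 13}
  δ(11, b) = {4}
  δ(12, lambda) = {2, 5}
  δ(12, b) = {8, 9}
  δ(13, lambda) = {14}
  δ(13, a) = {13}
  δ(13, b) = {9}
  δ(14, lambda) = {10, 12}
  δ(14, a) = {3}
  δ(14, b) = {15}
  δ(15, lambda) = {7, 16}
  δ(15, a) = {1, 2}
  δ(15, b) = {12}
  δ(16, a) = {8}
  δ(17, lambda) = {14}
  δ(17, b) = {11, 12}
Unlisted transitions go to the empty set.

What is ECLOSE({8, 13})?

Start with {8, 13}.
From 13 via lambda: add 14.
From 14 via lambda: add 10, 12.
From 12 via lambda: add 2, 5.
From 5 via lambda: add 6.
No new states can be added; the closed set is {2, 5, 6, 8, 10, 12, 13, 14}.

{2, 5, 6, 8, 10, 12, 13, 14}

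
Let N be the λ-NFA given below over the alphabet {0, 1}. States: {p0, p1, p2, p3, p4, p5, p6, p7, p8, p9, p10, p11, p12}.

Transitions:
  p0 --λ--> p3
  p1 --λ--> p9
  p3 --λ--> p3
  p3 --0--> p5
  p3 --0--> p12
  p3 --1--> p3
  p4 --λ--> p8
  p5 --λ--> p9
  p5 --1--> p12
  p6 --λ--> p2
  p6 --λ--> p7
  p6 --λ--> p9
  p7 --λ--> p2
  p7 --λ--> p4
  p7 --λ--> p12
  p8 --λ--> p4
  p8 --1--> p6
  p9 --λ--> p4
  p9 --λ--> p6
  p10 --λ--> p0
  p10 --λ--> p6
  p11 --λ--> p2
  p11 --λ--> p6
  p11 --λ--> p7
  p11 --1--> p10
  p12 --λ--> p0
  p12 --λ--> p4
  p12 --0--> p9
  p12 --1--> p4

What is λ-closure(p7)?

Start with {p7}.
From p7 via λ: add p2, p4, p12.
From p4 via λ: add p8.
From p12 via λ: add p0.
From p0 via λ: add p3.
No new states can be added; the closed set is {p0, p2, p3, p4, p7, p8, p12}.

{p0, p2, p3, p4, p7, p8, p12}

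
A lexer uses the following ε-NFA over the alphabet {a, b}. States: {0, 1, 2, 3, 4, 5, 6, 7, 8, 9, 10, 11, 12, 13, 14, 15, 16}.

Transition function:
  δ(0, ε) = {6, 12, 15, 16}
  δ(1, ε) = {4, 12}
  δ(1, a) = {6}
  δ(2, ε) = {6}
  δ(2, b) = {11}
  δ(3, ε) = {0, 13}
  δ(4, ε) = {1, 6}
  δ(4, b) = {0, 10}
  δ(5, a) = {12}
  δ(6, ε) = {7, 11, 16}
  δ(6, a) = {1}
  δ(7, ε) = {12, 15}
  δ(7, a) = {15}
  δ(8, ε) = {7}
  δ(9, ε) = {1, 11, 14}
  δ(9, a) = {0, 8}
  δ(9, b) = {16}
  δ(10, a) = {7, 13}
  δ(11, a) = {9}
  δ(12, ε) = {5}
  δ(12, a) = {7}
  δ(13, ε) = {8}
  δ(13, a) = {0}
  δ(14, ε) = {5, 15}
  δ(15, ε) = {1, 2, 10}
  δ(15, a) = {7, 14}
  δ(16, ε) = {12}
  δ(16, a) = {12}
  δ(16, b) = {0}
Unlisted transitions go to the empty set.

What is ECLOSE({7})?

{1, 2, 4, 5, 6, 7, 10, 11, 12, 15, 16}

Start with {7}.
From 7 via ε: add 12, 15.
From 12 via ε: add 5.
From 15 via ε: add 1, 2, 10.
From 1 via ε: add 4.
From 2 via ε: add 6.
From 6 via ε: add 11, 16.
No new states can be added; the closed set is {1, 2, 4, 5, 6, 7, 10, 11, 12, 15, 16}.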